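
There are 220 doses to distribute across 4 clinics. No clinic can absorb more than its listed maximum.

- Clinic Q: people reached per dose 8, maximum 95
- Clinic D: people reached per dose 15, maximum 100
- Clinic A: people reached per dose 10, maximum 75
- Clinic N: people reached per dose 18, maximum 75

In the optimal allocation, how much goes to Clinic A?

Order the clinics by people reached per dose: Clinic N 18 > Clinic D 15 > Clinic A 10 > Clinic Q 8.
Clinic N: +75 to 75 (cap) ; 145 left.
Clinic D: +100 to 100 (cap) ; 45 left.
Only 45 left; Clinic A takes them to reach 45.

45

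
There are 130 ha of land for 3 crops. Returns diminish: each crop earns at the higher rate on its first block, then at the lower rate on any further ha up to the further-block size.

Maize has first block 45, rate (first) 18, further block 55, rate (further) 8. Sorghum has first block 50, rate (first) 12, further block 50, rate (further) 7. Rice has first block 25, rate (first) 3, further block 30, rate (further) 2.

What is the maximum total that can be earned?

1690

Order all 6 blocks by rate: Maize/tier1 18 > Sorghum/tier1 12 > Maize/tier2 8 > Sorghum/tier2 7 > Rice/tier1 3 > Rice/tier2 2.
Fill Maize tier1 block (45 at 18) — 85 left.
Fill Sorghum tier1 block (50 at 12) — 35 left.
Maize/tier2: +35 of 55 at 8; pool empty.
Total = 18×45 + 12×50 + 8×35 = 1690.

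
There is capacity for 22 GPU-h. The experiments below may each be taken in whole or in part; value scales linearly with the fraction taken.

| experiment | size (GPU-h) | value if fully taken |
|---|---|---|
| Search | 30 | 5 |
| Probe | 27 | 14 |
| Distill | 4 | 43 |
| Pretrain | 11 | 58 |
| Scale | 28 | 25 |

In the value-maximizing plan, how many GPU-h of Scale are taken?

Best value per unit of size first: Distill 43/4≈10.8, Pretrain 58/11≈5.27, Scale 25/28≈0.893, Probe 14/27≈0.519, Search 5/30≈0.167.
Distill: take in full, 4 GPU-h for value 43 ; 18 left.
All 11 GPU-h of Pretrain fit (value 58) ; 7 remain.
Only 7 GPU-h remain; take 7/28 of Scale for value 25×7/28 = 6.25.

7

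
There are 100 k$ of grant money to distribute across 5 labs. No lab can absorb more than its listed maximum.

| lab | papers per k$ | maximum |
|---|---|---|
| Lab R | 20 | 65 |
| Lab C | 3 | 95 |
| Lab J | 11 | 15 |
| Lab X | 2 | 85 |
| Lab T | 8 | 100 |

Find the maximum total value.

Order the labs by papers per k$: Lab R 20 > Lab J 11 > Lab T 8 > Lab C 3 > Lab X 2.
Give Lab R 65 to hit its cap of 65 ; 35 left.
Give Lab J 15 to hit its cap of 15 ; 20 left.
Lab T has room for 100 but only 20 remain, so it gets 20.
Total = 20×65 + 11×15 + 8×20 = 1625.

1625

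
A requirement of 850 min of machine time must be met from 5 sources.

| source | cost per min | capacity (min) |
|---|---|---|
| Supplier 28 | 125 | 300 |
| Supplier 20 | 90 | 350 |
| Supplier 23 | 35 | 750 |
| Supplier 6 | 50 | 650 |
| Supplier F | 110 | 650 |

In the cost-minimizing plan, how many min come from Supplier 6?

Cheapest first:
Supplier 23 at 35: take all 750 min → 100 still needed.
Supplier 6 (50): take the remaining 100 → done.
Supplier 20, Supplier F, Supplier 28: unused.

100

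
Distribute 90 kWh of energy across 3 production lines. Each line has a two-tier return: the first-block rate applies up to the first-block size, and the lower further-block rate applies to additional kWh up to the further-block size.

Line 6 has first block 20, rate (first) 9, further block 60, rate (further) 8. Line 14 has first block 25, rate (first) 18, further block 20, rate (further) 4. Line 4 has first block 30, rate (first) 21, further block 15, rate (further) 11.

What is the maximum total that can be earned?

Treat each block as its own option and order by rate: Line 4/T1 21 > Line 14/T1 18 > Line 4/T2 11 > Line 6/T1 9 > Line 6/T2 8 > Line 14/T2 4.
Fill Line 4 T1 block (30 at 21) → 60 left.
Line 14/T1 (18): +25 → 35 left.
Fill Line 4 T2 block (15 at 11) → 20 left.
Line 6 T1 at 9: fill all 20 → 0 left.
Total = 21×30 + 18×25 + 11×15 + 9×20 = 1425.

1425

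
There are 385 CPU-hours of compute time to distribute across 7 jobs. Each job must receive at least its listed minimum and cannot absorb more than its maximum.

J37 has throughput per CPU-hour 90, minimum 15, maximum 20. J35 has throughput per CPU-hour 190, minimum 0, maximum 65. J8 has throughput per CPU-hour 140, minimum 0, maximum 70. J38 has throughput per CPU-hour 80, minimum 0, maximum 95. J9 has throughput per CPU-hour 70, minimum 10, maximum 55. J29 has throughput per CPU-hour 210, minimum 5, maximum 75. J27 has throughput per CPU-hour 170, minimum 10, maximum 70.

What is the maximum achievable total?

58300

Meeting every minimum uses 15+0+0+0+10+5+10 = 40 CPU-hours, leaving 345.
Highest throughput per CPU-hour first: J29 210 > J35 190 > J27 170 > J8 140 > J37 90 > J38 80 > J9 70.
J29: +70 to 75 (cap) ; 275 left.
J35 takes 65 more to reach its cap of 65 ; 210 left.
J27: +60 to 70 (cap) ; 150 left.
J8 takes 70 more to reach its cap of 70 ; 80 left.
J37: +5 to 20 (cap) ; 75 left.
Only 75 left; J38 takes them to reach 75.
Total = 90×20 + 190×65 + 140×70 + 80×75 + 70×10 + 210×75 + 170×70 = 58300.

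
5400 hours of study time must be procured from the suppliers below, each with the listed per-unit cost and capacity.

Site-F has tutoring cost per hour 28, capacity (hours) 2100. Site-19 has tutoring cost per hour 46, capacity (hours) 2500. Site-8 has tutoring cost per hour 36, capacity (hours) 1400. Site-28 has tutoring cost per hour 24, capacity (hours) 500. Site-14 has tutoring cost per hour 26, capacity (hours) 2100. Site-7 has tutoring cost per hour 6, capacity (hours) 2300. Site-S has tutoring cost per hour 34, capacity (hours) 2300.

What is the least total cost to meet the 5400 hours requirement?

Fill from the cheapest supplier first.
Site-7 at 6: take all 2300 hours — 3100 still needed.
Site-28 (24): use full 500 — 2600 hours to go.
Site-14 at 26: take all 2100 hours — 500 still needed.
Take 500 from Site-F at 28 to finish.
Site-S, Site-8, Site-19: unused.
Cost = 2300×6 + 500×24 + 2100×26 + 500×28 = 94400.

94400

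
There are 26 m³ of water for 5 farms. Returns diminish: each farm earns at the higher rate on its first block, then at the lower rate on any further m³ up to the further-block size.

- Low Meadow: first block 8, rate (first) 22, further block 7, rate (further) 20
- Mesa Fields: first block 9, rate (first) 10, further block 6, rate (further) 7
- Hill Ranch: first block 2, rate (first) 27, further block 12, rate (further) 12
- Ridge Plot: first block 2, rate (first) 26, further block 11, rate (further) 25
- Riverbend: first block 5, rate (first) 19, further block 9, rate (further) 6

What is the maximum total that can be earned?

617

Rank every tier by rate: Hill Ranch/T1 27 > Ridge Plot/T1 26 > Ridge Plot/T2 25 > Low Meadow/T1 22 > Low Meadow/T2 20 > Riverbend/T1 19 > Hill Ranch/T2 12 > Mesa Fields/T1 10 > Mesa Fields/T2 7 > Riverbend/T2 6.
Hill Ranch T1 at 27: fill all 2 → 24 left.
Fill Ridge Plot T1 block (2 at 26) → 22 left.
Fill Ridge Plot T2 block (11 at 25) → 11 left.
Low Meadow T1 at 22: fill all 8 → 3 left.
3 remain; put them into Low Meadow T2 at 20.
Total = 27×2 + 26×2 + 25×11 + 22×8 + 20×3 = 617.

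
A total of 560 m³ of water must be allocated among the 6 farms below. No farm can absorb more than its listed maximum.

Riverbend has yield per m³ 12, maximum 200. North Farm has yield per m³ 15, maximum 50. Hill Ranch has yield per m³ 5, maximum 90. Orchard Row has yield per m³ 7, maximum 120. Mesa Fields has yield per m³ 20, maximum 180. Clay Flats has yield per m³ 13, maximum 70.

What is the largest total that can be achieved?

8080

Highest yield per m³ first: Mesa Fields 20 > North Farm 15 > Clay Flats 13 > Riverbend 12 > Orchard Row 7 > Hill Ranch 5.
Give Mesa Fields 180 to hit its cap of 180 ; 380 left.
North Farm takes 50 to reach its cap of 50 ; 330 left.
Give Clay Flats 70 to hit its cap of 70 ; 260 left.
Give Riverbend 200 to hit its cap of 200 ; 60 left.
Orchard Row has room for 120 but only 60 remain, so it gets 60.
Total = 12×200 + 15×50 + 7×60 + 20×180 + 13×70 = 8080.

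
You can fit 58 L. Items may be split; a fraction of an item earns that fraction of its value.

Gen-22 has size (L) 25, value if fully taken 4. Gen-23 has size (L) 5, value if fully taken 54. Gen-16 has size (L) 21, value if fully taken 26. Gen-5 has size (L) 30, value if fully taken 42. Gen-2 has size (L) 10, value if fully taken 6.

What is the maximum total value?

Best value per unit of size first: Gen-23 54/5≈10.8, Gen-5 42/30≈1.4, Gen-16 26/21≈1.24, Gen-2 6/10≈0.6, Gen-22 4/25≈0.16.
Take all of Gen-23 (5 L, value 54) → 53 L left.
Gen-5: take in full, 30 L for value 42 → 23 left.
All 21 L of Gen-16 fit (value 26) → 2 remain.
Only 2 L remain; take 2/10 of Gen-2 for value 6×2/10 = 1.2.
Total value = 123.2.

123.2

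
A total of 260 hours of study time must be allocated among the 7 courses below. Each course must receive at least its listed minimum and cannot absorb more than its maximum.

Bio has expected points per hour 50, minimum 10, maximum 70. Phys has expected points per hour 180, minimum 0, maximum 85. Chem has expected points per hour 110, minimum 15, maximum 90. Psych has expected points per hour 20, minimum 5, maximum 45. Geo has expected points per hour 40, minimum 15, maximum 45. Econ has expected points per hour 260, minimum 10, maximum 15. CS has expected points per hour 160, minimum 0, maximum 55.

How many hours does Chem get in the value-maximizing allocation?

Meeting every minimum uses 10+0+15+5+15+10+0 = 55 hours, leaving 205.
Highest expected points per hour first: Econ 260 > Phys 180 > CS 160 > Chem 110 > Bio 50 > Geo 40 > Psych 20.
Econ takes 5 more to reach its cap of 15 → 200 left.
Give Phys 85 more to hit its cap of 85 → 115 left.
CS: +55 to 55 (cap) → 60 left.
Chem: +60 (room for 75) → 75. Pool exhausted.

75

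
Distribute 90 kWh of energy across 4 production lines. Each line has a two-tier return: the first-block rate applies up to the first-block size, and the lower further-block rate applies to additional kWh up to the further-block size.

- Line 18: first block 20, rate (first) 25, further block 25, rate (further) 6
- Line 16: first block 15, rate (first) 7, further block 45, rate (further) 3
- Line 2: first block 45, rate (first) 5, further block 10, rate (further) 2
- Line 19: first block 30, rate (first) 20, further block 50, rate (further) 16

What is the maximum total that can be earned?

Treat each block as its own option and order by rate: Line 18/tier1 25 > Line 19/tier1 20 > Line 19/tier2 16 > Line 16/tier1 7 > Line 18/tier2 6 > Line 2/tier1 5 > Line 16/tier2 3 > Line 2/tier2 2.
Line 18 tier1 at 25: fill all 20 → 70 left.
Line 19 tier1 at 20: fill all 30 → 40 left.
40 remain; put them into Line 19 tier2 at 16.
Total = 25×20 + 20×30 + 16×40 = 1740.

1740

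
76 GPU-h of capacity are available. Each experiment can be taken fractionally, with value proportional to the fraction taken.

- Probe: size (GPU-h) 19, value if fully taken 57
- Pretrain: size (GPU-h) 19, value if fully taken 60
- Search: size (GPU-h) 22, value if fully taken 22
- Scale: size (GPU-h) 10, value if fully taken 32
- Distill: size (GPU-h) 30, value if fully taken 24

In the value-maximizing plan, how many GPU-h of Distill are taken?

6

Rank by value-to-size ratio: Scale 32/10≈3.2, Pretrain 60/19≈3.16, Probe 57/19≈3, Search 22/22≈1, Distill 24/30≈0.8.
Scale: take in full, 10 GPU-h for value 32 → 66 left.
All 19 GPU-h of Pretrain fit (value 60) → 47 remain.
Take all of Probe (19 GPU-h, value 57) → 28 GPU-h left.
All 22 GPU-h of Search fit (value 22) → 6 remain.
6 GPU-h left: a 6/30 share of Distill gives 24×6/30 = 4.8.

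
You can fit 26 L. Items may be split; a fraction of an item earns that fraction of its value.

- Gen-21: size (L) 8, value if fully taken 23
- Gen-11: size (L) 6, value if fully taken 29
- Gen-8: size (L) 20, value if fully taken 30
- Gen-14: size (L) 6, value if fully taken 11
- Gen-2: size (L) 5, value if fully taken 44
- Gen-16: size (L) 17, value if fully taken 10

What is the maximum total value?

108.5

Sort by value density: Gen-2 44/5≈8.8, Gen-11 29/6≈4.83, Gen-21 23/8≈2.88, Gen-14 11/6≈1.83, Gen-8 30/20≈1.5, Gen-16 10/17≈0.588.
All 5 L of Gen-2 fit (value 44) — 21 remain.
All 6 L of Gen-11 fit (value 29) — 15 remain.
Take all of Gen-21 (8 L, value 23) — 7 L left.
All 6 L of Gen-14 fit (value 11) — 1 remain.
Fill the last 1 L with part of Gen-8: 1/20 of it earns 1.5.
Total value = 108.5.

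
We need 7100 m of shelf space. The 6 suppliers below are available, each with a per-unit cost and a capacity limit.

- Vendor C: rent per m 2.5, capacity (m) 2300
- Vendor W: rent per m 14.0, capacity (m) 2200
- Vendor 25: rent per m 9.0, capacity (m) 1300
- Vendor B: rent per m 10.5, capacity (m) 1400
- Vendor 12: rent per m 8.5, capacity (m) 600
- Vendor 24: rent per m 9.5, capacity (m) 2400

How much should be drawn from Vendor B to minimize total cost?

500

Use suppliers in increasing cost order.
Vendor C at 2.5: take all 2300 m — 4800 still needed.
Take 600 from Vendor 12 at 8.5 — need 4200 more.
Vendor 25 at 9.0: take all 1300 m — 2900 still needed.
Vendor 24 at 9.5: take all 2400 m — 500 still needed.
Take 500 from Vendor B at 10.5 to finish.
Vendor W: unused.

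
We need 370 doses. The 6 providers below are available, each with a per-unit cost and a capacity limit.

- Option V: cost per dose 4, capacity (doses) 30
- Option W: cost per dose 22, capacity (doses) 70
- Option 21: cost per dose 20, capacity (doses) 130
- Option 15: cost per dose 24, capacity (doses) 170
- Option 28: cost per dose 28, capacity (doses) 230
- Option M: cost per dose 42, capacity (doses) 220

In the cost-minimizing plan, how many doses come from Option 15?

Cheapest first:
Take 30 from Option V at 4 → need 340 more.
Option 21 at 20: take all 130 doses → 210 still needed.
Take 70 from Option W at 22 → need 140 more.
Take 140 from Option 15 at 24 to finish.
Option 28, Option M: unused.

140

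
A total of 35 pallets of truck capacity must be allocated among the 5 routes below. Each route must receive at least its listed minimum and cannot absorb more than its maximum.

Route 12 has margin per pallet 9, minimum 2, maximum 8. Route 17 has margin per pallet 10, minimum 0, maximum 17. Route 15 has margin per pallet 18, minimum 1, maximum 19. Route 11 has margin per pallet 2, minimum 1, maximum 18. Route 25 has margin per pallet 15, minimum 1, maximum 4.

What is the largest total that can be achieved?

512

Meeting every minimum uses 2+0+1+1+1 = 5 pallets, leaving 30.
Highest margin per pallet first: Route 15 18 > Route 25 15 > Route 17 10 > Route 12 9 > Route 11 2.
Route 15 takes 18 more to reach its cap of 19 ; 12 left.
Route 25: +3 to 4 (cap) ; 9 left.
Route 17: +9 (room for 17) → 9. Pool exhausted.
Total = 9×2 + 10×9 + 18×19 + 2×1 + 15×4 = 512.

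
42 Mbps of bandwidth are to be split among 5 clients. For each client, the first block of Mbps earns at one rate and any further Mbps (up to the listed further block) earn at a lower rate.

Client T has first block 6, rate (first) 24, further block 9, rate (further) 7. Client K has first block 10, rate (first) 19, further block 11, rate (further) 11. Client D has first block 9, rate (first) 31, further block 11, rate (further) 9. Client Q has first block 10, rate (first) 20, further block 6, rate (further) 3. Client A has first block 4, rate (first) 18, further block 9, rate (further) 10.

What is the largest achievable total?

Rank every tier by rate: Client D/T1 31 > Client T/T1 24 > Client Q/T1 20 > Client K/T1 19 > Client A/T1 18 > Client K/T2 11 > Client A/T2 10 > Client D/T2 9 > Client T/T2 7 > Client Q/T2 3.
Fill Client D T1 block (9 at 31) — 33 left.
Client T T1 at 24: fill all 6 — 27 left.
Client Q T1 at 20: fill all 10 — 17 left.
Client K/T1 (19): +10 — 7 left.
Client A/T1 (18): +4 — 3 left.
Client K T2 at 11: only 3 left, fill 3.
Total = 31×9 + 24×6 + 20×10 + 19×10 + 18×4 + 11×3 = 918.

918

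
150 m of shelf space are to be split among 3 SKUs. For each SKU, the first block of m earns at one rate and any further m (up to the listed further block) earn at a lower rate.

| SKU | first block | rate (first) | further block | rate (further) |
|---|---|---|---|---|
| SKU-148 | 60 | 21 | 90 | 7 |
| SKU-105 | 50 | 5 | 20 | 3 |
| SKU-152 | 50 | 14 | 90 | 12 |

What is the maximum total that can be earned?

Rank every tier by rate: SKU-148/first 21 > SKU-152/first 14 > SKU-152/second 12 > SKU-148/second 7 > SKU-105/first 5 > SKU-105/second 3.
SKU-148 first at 21: fill all 60 — 90 left.
Fill SKU-152 first block (50 at 14) — 40 left.
40 remain; put them into SKU-152 second at 12.
Total = 21×60 + 14×50 + 12×40 = 2440.

2440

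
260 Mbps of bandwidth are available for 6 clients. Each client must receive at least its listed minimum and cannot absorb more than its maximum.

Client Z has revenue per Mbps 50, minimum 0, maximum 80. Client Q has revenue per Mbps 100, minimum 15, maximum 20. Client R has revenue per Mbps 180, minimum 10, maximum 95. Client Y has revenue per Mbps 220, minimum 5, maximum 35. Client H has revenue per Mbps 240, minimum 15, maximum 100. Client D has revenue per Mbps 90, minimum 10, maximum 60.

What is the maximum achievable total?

Meeting every minimum uses 0+15+10+5+15+10 = 55 Mbps, leaving 205.
Order the clients by revenue per Mbps: Client H 240 > Client Y 220 > Client R 180 > Client Q 100 > Client D 90 > Client Z 50.
Give Client H 85 more to hit its cap of 100 ; 120 left.
Client Y: +30 to 35 (cap) ; 90 left.
Client R takes 85 more to reach its cap of 95 ; 5 left.
Give Client Q 5 more to hit its cap of 20 ; 0 left.
Total = 100×20 + 180×95 + 220×35 + 240×100 + 90×10 = 51700.

51700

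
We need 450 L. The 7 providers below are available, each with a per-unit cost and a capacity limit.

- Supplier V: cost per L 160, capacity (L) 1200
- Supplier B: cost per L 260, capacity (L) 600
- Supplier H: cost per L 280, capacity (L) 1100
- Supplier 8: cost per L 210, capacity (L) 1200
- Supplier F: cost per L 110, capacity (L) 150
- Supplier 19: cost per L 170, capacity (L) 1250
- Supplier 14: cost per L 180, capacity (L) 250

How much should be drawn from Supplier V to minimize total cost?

300

Fill from the cheapest provider first.
Take 150 from Supplier F at 110 — need 300 more.
Supplier V at 160: take 300 of its 1200 — requirement met.
Supplier 19, Supplier 14, Supplier 8, Supplier B, Supplier H: unused.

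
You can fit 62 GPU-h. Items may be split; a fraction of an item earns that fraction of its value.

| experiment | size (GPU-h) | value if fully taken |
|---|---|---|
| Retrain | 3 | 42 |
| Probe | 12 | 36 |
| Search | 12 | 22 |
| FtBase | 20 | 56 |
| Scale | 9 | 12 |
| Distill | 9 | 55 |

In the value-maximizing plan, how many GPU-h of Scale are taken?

6

Sort by value density: Retrain 42/3≈14, Distill 55/9≈6.11, Probe 36/12≈3, FtBase 56/20≈2.8, Search 22/12≈1.83, Scale 12/9≈1.33.
Retrain: take in full, 3 GPU-h for value 42 ; 59 left.
Distill: take in full, 9 GPU-h for value 55 ; 50 left.
All 12 GPU-h of Probe fit (value 36) ; 38 remain.
All 20 GPU-h of FtBase fit (value 56) ; 18 remain.
Search: take in full, 12 GPU-h for value 22 ; 6 left.
Only 6 GPU-h remain; take 6/9 of Scale for value 12×6/9 = 8.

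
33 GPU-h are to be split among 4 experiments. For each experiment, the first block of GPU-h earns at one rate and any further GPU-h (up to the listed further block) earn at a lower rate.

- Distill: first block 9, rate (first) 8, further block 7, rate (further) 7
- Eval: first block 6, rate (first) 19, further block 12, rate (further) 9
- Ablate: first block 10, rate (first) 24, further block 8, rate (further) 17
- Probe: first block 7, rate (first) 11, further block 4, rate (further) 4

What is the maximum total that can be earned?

585

Treat each block as its own option and order by rate: Ablate/T1 24 > Eval/T1 19 > Ablate/T2 17 > Probe/T1 11 > Eval/T2 9 > Distill/T1 8 > Distill/T2 7 > Probe/T2 4.
Ablate/T1 (24): +10 → 23 left.
Eval T1 at 19: fill all 6 → 17 left.
Ablate/T2 (17): +8 → 9 left.
Probe/T1 (11): +7 → 2 left.
2 remain; put them into Eval T2 at 9.
Total = 24×10 + 19×6 + 17×8 + 11×7 + 9×2 = 585.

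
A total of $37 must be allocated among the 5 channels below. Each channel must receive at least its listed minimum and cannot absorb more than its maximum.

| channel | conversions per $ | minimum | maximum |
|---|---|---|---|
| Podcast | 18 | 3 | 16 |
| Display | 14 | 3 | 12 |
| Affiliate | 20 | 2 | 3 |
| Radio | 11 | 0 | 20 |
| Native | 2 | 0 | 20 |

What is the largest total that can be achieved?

Meeting every minimum uses 3+3+2+0+0 = 8 $, leaving 29.
Highest conversions per $ first: Affiliate 20 > Podcast 18 > Display 14 > Radio 11 > Native 2.
Give Affiliate 1 more to hit its cap of 3 ; 28 left.
Podcast: +13 to 16 (cap) ; 15 left.
Display: +9 to 12 (cap) ; 6 left.
Only 6 left; Radio takes them to reach 6.
Total = 18×16 + 14×12 + 20×3 + 11×6 = 582.

582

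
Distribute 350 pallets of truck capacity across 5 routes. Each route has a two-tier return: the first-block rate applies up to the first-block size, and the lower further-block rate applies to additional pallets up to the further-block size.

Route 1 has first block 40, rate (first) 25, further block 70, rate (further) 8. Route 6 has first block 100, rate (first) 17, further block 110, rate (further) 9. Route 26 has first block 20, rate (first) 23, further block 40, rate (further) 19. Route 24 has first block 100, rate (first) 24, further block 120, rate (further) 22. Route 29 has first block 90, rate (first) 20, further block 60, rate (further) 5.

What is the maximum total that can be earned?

7900

Order all 10 blocks by rate: Route 1/first 25 > Route 24/first 24 > Route 26/first 23 > Route 24/second 22 > Route 29/first 20 > Route 26/second 19 > Route 6/first 17 > Route 6/second 9 > Route 1/second 8 > Route 29/second 5.
Fill Route 1 first block (40 at 25) ; 310 left.
Route 24 first at 24: fill all 100 ; 210 left.
Fill Route 26 first block (20 at 23) ; 190 left.
Route 24 second at 22: fill all 120 ; 70 left.
Route 29 first at 20: only 70 left, fill 70.
Total = 25×40 + 24×100 + 23×20 + 22×120 + 20×70 = 7900.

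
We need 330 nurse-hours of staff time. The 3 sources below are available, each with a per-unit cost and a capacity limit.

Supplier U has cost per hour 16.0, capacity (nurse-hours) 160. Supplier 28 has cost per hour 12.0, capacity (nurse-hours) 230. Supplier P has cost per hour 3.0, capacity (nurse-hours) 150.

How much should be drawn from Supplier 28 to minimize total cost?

180

Fill from the cheapest source first.
Supplier P (3.0): use full 150 ; 180 nurse-hours to go.
Take 180 from Supplier 28 at 12.0 to finish.
Supplier U: unused.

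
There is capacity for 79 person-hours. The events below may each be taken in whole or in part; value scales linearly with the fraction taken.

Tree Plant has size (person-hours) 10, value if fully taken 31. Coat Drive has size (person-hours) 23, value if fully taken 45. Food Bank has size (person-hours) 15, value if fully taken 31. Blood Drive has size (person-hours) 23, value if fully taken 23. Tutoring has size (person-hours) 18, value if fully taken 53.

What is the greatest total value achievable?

173

Sort by value density: Tree Plant 31/10≈3.1, Tutoring 53/18≈2.94, Food Bank 31/15≈2.07, Coat Drive 45/23≈1.96, Blood Drive 23/23≈1.
All 10 person-hours of Tree Plant fit (value 31) → 69 remain.
All 18 person-hours of Tutoring fit (value 53) → 51 remain.
All 15 person-hours of Food Bank fit (value 31) → 36 remain.
All 23 person-hours of Coat Drive fit (value 45) → 13 remain.
Only 13 person-hours remain; take 13/23 of Blood Drive for value 23×13/23 = 13.
Total value = 173.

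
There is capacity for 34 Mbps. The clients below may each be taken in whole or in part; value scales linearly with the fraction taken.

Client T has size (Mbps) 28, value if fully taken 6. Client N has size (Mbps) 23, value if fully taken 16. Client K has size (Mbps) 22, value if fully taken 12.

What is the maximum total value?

22

Best value per unit of size first: Client N 16/23≈0.696, Client K 12/22≈0.545, Client T 6/28≈0.214.
Client N: take in full, 23 Mbps for value 16 — 11 left.
Only 11 Mbps remain; take 11/22 of Client K for value 12×11/22 = 6.
Total value = 22.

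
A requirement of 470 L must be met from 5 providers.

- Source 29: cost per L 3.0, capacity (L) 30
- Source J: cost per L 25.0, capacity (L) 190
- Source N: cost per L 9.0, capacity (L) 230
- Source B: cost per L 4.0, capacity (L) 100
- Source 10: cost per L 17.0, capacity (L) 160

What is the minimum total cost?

4430

Cheapest first:
Source 29 (3.0): use full 30 — 440 L to go.
Source B (4.0): use full 100 — 340 L to go.
Take 230 from Source N at 9.0 — need 110 more.
Source 10 (17.0): take the remaining 110 — done.
Source J: unused.
Cost = 30×3.0 + 100×4.0 + 230×9.0 + 110×17.0 = 4430.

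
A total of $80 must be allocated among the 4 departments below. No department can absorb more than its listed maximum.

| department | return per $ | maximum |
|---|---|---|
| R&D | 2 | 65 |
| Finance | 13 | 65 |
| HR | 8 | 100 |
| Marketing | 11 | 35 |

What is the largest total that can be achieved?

1010

Highest return per $ first: Finance 13 > Marketing 11 > HR 8 > R&D 2.
Finance takes 65 to reach its cap of 65 — 15 left.
Only 15 left; Marketing takes them to reach 15.
Total = 13×65 + 11×15 = 1010.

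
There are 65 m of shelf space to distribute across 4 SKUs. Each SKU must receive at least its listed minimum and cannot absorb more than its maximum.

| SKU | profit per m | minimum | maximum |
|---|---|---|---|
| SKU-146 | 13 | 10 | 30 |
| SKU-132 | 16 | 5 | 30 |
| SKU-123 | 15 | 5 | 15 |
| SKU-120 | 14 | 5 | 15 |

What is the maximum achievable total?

975

Meeting every minimum uses 10+5+5+5 = 25 m, leaving 40.
Rank by profit per m: SKU-132 16 > SKU-123 15 > SKU-120 14 > SKU-146 13.
SKU-132 takes 25 more to reach its cap of 30 → 15 left.
Give SKU-123 10 more to hit its cap of 15 → 5 left.
Only 5 left; SKU-120 takes them to reach 10.
Total = 13×10 + 16×30 + 15×15 + 14×10 = 975.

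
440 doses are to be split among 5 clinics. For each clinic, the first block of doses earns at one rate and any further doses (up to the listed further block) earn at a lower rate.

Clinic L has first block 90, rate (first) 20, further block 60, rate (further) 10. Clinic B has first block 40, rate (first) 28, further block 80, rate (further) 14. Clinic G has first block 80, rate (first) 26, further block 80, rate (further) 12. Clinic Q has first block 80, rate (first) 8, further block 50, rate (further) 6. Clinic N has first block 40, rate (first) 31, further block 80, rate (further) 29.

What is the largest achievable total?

10040

Rank every tier by rate: Clinic N/T1 31 > Clinic N/T2 29 > Clinic B/T1 28 > Clinic G/T1 26 > Clinic L/T1 20 > Clinic B/T2 14 > Clinic G/T2 12 > Clinic L/T2 10 > Clinic Q/T1 8 > Clinic Q/T2 6.
Clinic N T1 at 31: fill all 40 ; 400 left.
Fill Clinic N T2 block (80 at 29) ; 320 left.
Fill Clinic B T1 block (40 at 28) ; 280 left.
Clinic G T1 at 26: fill all 80 ; 200 left.
Clinic L/T1 (20): +90 ; 110 left.
Clinic B T2 at 14: fill all 80 ; 30 left.
Clinic G/T2: +30 of 80 at 12; pool empty.
Total = 31×40 + 29×80 + 28×40 + 26×80 + 20×90 + 14×80 + 12×30 = 10040.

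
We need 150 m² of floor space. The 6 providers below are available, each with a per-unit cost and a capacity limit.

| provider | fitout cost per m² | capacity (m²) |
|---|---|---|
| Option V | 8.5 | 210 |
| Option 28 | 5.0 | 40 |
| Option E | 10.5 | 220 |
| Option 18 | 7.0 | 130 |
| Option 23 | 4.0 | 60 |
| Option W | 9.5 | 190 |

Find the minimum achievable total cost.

Use providers in increasing cost order.
Take 60 from Option 23 at 4.0 ; need 90 more.
Option 28 (5.0): use full 40 ; 50 m² to go.
Take 50 from Option 18 at 7.0 to finish.
Option V, Option W, Option E: unused.
Cost = 60×4.0 + 40×5.0 + 50×7.0 = 790.

790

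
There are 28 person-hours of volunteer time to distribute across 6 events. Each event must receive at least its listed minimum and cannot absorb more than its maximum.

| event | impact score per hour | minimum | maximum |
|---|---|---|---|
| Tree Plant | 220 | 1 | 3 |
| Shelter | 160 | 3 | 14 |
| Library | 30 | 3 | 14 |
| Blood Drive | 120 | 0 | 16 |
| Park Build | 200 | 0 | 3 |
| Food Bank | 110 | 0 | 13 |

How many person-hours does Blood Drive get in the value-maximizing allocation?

5

Meeting every minimum uses 1+3+3+0+0+0 = 7 person-hours, leaving 21.
Rank by impact score per hour: Tree Plant 220 > Park Build 200 > Shelter 160 > Blood Drive 120 > Food Bank 110 > Library 30.
Give Tree Plant 2 more to hit its cap of 3 → 19 left.
Park Build takes 3 more to reach its cap of 3 → 16 left.
Shelter takes 11 more to reach its cap of 14 → 5 left.
Blood Drive has room for 16 more but only 5 remain, so it gets 5.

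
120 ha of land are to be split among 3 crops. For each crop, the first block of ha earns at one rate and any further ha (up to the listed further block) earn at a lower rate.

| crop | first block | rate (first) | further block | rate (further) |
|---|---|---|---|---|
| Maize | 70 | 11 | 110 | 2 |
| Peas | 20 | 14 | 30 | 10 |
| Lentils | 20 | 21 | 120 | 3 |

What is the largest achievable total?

1570

Order all 6 blocks by rate: Lentils/first 21 > Peas/first 14 > Maize/first 11 > Peas/second 10 > Lentils/second 3 > Maize/second 2.
Lentils first at 21: fill all 20 → 100 left.
Peas/first (14): +20 → 80 left.
Maize first at 11: fill all 70 → 10 left.
Peas/second: +10 of 30 at 10; pool empty.
Total = 21×20 + 14×20 + 11×70 + 10×10 = 1570.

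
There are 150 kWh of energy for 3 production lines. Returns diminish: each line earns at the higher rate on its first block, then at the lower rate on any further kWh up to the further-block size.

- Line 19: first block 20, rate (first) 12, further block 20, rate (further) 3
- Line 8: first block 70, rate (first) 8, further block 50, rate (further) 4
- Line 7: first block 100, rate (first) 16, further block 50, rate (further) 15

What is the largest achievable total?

Treat each block as its own option and order by rate: Line 7/first 16 > Line 7/second 15 > Line 19/first 12 > Line 8/first 8 > Line 8/second 4 > Line 19/second 3.
Line 7 first at 16: fill all 100 ; 50 left.
Fill Line 7 second block (50 at 15) ; 0 left.
Total = 16×100 + 15×50 = 2350.

2350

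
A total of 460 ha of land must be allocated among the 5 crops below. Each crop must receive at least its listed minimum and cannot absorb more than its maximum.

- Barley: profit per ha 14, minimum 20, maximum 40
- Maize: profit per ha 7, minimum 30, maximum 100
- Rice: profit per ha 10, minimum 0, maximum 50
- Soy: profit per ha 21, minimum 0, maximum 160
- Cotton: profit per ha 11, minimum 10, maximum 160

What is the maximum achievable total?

Meeting every minimum uses 20+30+0+0+10 = 60 ha, leaving 400.
Order the crops by profit per ha: Soy 21 > Barley 14 > Cotton 11 > Rice 10 > Maize 7.
Soy: +160 to 160 (cap) — 240 left.
Barley takes 20 more to reach its cap of 40 — 220 left.
Give Cotton 150 more to hit its cap of 160 — 70 left.
Rice: +50 to 50 (cap) — 20 left.
Maize: +20 (room for 70) → 50. Pool exhausted.
Total = 14×40 + 7×50 + 10×50 + 21×160 + 11×160 = 6530.

6530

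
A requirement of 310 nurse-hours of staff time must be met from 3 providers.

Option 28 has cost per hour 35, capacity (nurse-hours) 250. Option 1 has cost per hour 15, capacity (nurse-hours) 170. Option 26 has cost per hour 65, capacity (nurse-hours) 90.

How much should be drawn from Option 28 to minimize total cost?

Use providers in increasing cost order.
Option 1 at 15: take all 170 nurse-hours — 140 still needed.
Option 28 (35): take the remaining 140 — done.
Option 26: unused.

140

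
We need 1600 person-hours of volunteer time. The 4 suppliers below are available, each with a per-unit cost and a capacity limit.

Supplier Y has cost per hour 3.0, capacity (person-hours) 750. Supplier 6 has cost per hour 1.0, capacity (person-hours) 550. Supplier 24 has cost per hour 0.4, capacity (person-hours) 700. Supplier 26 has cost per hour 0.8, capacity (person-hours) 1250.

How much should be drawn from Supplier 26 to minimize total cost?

Fill from the cheapest supplier first.
Supplier 24 at 0.4: take all 700 person-hours — 900 still needed.
Supplier 26 (0.8): take the remaining 900 — done.
Supplier 6, Supplier Y: unused.

900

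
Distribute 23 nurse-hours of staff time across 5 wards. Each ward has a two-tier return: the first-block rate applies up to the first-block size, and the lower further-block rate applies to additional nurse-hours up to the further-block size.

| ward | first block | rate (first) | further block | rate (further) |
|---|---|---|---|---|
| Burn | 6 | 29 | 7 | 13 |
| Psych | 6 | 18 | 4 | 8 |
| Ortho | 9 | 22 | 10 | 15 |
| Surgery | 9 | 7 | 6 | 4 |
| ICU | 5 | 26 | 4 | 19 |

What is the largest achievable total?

Order all 10 blocks by rate: Burn/T1 29 > ICU/T1 26 > Ortho/T1 22 > ICU/T2 19 > Psych/T1 18 > Ortho/T2 15 > Burn/T2 13 > Psych/T2 8 > Surgery/T1 7 > Surgery/T2 4.
Burn T1 at 29: fill all 6 → 17 left.
Fill ICU T1 block (5 at 26) → 12 left.
Fill Ortho T1 block (9 at 22) → 3 left.
ICU/T2: +3 of 4 at 19; pool empty.
Total = 29×6 + 26×5 + 22×9 + 19×3 = 559.

559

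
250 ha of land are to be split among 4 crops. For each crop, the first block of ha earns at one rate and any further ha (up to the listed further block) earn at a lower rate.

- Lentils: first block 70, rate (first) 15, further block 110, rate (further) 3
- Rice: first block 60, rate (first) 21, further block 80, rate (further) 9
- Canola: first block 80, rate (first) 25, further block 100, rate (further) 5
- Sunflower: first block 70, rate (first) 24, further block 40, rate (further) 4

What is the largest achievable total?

5540

Treat each block as its own option and order by rate: Canola/first 25 > Sunflower/first 24 > Rice/first 21 > Lentils/first 15 > Rice/second 9 > Canola/second 5 > Sunflower/second 4 > Lentils/second 3.
Canola/first (25): +80 — 170 left.
Fill Sunflower first block (70 at 24) — 100 left.
Rice/first (21): +60 — 40 left.
Lentils/first: +40 of 70 at 15; pool empty.
Total = 25×80 + 24×70 + 21×60 + 15×40 = 5540.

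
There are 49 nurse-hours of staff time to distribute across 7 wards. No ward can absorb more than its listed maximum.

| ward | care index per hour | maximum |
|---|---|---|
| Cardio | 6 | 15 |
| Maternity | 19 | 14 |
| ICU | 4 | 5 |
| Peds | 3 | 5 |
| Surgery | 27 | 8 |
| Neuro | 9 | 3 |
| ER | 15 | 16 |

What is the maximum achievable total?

Rank by care index per hour: Surgery 27 > Maternity 19 > ER 15 > Neuro 9 > Cardio 6 > ICU 4 > Peds 3.
Give Surgery 8 to hit its cap of 8 → 41 left.
Maternity takes 14 to reach its cap of 14 → 27 left.
Give ER 16 to hit its cap of 16 → 11 left.
Give Neuro 3 to hit its cap of 3 → 8 left.
Cardio: +8 (room for 15) → 8. Pool exhausted.
Total = 6×8 + 19×14 + 27×8 + 9×3 + 15×16 = 797.

797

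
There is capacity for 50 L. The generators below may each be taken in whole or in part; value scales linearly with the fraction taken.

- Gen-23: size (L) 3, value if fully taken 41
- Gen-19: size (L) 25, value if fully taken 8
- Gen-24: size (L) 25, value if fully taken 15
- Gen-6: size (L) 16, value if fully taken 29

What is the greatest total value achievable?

Rank by value-to-size ratio: Gen-23 41/3≈13.7, Gen-6 29/16≈1.81, Gen-24 15/25≈0.6, Gen-19 8/25≈0.32.
Gen-23: take in full, 3 L for value 41 ; 47 left.
All 16 L of Gen-6 fit (value 29) ; 31 remain.
Take all of Gen-24 (25 L, value 15) ; 6 L left.
6 L left: a 6/25 share of Gen-19 gives 8×6/25 = 1.92.
Total value = 86.92.

86.92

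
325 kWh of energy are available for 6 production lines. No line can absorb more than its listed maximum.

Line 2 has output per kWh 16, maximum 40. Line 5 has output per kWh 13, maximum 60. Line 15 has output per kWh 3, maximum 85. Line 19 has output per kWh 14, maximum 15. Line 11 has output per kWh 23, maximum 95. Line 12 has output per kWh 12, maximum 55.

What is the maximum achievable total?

4655

Highest output per kWh first: Line 11 23 > Line 2 16 > Line 19 14 > Line 5 13 > Line 12 12 > Line 15 3.
Line 11 takes 95 to reach its cap of 95 → 230 left.
Line 2 takes 40 to reach its cap of 40 → 190 left.
Line 19: +15 to 15 (cap) → 175 left.
Line 5 takes 60 to reach its cap of 60 → 115 left.
Line 12: +55 to 55 (cap) → 60 left.
Line 15 has room for 85 but only 60 remain, so it gets 60.
Total = 16×40 + 13×60 + 3×60 + 14×15 + 23×95 + 12×55 = 4655.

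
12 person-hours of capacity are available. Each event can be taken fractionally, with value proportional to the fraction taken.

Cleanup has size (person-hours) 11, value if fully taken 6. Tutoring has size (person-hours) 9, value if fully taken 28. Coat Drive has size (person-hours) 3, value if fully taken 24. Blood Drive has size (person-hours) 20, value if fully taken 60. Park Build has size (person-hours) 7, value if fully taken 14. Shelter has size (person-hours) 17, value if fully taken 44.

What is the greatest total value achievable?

Rank by value-to-size ratio: Coat Drive 24/3≈8, Tutoring 28/9≈3.11, Blood Drive 60/20≈3, Shelter 44/17≈2.59, Park Build 14/7≈2, Cleanup 6/11≈0.545.
All 3 person-hours of Coat Drive fit (value 24) ; 9 remain.
Tutoring: take in full, 9 person-hours for value 28 ; 0 left.
Total value = 52.

52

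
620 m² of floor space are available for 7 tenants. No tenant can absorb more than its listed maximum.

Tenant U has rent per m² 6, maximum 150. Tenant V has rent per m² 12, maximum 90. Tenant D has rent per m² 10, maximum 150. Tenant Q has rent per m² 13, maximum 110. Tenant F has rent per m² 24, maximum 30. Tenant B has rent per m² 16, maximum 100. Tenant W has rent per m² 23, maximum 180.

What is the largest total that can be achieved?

10070

Order the tenants by rent per m²: Tenant F 24 > Tenant W 23 > Tenant B 16 > Tenant Q 13 > Tenant V 12 > Tenant D 10 > Tenant U 6.
Tenant F takes 30 to reach its cap of 30 → 590 left.
Tenant W: +180 to 180 (cap) → 410 left.
Tenant B: +100 to 100 (cap) → 310 left.
Tenant Q: +110 to 110 (cap) → 200 left.
Tenant V takes 90 to reach its cap of 90 → 110 left.
Tenant D has room for 150 but only 110 remain, so it gets 110.
Total = 12×90 + 10×110 + 13×110 + 24×30 + 16×100 + 23×180 = 10070.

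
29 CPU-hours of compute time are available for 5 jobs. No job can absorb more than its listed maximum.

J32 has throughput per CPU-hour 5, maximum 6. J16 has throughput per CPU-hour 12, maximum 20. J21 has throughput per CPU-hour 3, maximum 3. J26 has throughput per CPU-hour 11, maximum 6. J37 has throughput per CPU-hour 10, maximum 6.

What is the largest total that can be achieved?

Highest throughput per CPU-hour first: J16 12 > J26 11 > J37 10 > J32 5 > J21 3.
J16 takes 20 to reach its cap of 20 ; 9 left.
J26 takes 6 to reach its cap of 6 ; 3 left.
Only 3 left; J37 takes them to reach 3.
Total = 12×20 + 11×6 + 10×3 = 336.

336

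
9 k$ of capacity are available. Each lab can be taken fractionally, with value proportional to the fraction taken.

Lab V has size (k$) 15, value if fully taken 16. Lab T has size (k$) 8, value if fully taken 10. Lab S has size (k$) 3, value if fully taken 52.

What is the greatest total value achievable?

Best value per unit of size first: Lab S 52/3≈17.3, Lab T 10/8≈1.25, Lab V 16/15≈1.07.
Take all of Lab S (3 k$, value 52) — 6 k$ left.
6 k$ left: a 6/8 share of Lab T gives 10×6/8 = 7.5.
Total value = 59.5.

59.5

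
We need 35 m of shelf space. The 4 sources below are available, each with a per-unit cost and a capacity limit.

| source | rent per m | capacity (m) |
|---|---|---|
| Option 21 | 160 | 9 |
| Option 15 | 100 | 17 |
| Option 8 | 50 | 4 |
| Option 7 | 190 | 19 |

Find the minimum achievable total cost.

4290

Use sources in increasing cost order.
Option 8 at 50: take all 4 m — 31 still needed.
Option 15 (100): use full 17 — 14 m to go.
Option 21 at 160: take all 9 m — 5 still needed.
Option 7 (190): take the remaining 5 — done.
Cost = 4×50 + 17×100 + 9×160 + 5×190 = 4290.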